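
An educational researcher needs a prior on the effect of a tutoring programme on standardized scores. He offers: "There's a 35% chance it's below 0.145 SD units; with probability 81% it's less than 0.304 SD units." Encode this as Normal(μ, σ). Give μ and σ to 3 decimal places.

μ = 0.193, σ = 0.126

The p-quantile of Normal(μ,σ) is μ + z_p·σ, with z_{0.35} = -0.3853 and z_{0.81} = 0.8779.
Eliminate σ: μ = (z₂·x₁ − z₁·x₂)/(z₂ − z₁) = (0.8779·0.145 − (-0.3853)·0.304)/1.263 = 0.193.
Then σ = (x₂ − x₁)/(z₂ − z₁) = (0.304 − 0.145)/1.263 = 0.126.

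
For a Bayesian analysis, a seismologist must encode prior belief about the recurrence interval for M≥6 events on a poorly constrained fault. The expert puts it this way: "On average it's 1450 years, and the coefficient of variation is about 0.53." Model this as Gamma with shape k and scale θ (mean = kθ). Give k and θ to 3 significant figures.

For Gamma(k, scale θ): mean = kθ, variance = kθ², so CV = 1/√k.
CV = 0.53, hence k = 1/CV² = 3.56.
Then θ = mean/k = 1450/3.56 = 407.

k ≈ 3.56, θ ≈ 407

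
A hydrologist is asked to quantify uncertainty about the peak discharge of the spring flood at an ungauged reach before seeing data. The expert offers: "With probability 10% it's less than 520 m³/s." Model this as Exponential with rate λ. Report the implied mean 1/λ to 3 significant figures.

mean ≈ 4940 m³/s

P(T < 520.0) = 1 − e^(−λ·520.0) = 0.1, so λ = −ln(1−0.1)/520.0 = −ln(0.9)/520.0 = 0.000203.
Mean = 1/λ = 4940 m³/s.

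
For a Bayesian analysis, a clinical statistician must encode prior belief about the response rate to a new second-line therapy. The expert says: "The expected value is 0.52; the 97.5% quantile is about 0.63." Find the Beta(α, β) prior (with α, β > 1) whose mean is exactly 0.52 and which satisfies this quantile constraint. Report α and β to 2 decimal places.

With mean 0.52 fixed, write α = 0.52s, β = 0.48s where s = α+β.
Need P(θ < 0.63) = 0.975 under Beta(0.52s, 0.48s). Normal approximation: (q−m)/√(m(1−m)/s) ≈ z_{0.975} = 1.96, so s ≈ 0.52·0.48·(1.96)²/(0.63−0.52)² = 79.2.
At s = 79.2: P(θ<0.63) ≈ 0.977. Adjusting to match 0.975 gives s ≈ 77.10.
So α = 0.52·77.10 ≈ 40.09, β = 0.48·77.10 ≈ 37.01.

α ≈ 40.09, β ≈ 37.01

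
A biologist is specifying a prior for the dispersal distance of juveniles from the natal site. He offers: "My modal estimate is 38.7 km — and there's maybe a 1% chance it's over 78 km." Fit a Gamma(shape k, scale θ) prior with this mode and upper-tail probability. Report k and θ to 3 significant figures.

Gamma(k,θ) with k>1 has mode (k−1)θ, so θ = 38.7/(k−1).
Need P(X < 78) = 0.99 with θ tied to k this way. Start at k = 2, θ = 38.7: P(X<78) ≈ 0.598.
Too low — raise k to concentrate. Iterating converges to k ≈ 11.
Then θ = 38.7/(11−1) ≈ 3.88.

k ≈ 11, θ ≈ 3.88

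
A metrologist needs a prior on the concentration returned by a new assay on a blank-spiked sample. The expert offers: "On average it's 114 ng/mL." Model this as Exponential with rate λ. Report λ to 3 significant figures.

Exponential mean = 1/λ, so λ = 1/114.0 = 0.00877.

λ ≈ 0.00877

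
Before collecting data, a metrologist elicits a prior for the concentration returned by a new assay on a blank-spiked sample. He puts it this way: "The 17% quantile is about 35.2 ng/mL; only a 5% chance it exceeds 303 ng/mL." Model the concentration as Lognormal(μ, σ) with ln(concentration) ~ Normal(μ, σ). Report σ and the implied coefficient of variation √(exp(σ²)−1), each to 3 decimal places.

σ ≈ 0.828, CV ≈ 0.993

If T ~ Lognormal(μ,σ) then ln T ~ Normal(μ,σ), so the p-quantile of ln T is μ + z_p·σ.
ln(35.2) = 3.561 and ln(303) = 5.714; z_{0.17} = -0.9542, z_{0.95} = 1.645.
σ = (5.714 − 3.561)/(1.645 − (-0.9542)) = 0.828.
μ = 3.561 − (-0.9542)·0.828 = 4.351.
CV = √(exp(σ²)−1) = √(exp(0.6860)−1) = 0.993.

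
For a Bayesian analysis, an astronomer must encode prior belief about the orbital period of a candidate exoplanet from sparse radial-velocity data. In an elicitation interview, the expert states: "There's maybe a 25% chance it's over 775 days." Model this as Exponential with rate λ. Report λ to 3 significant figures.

P(T > 775.0) = e^(−λ·775.0) = 0.25, so λ = −ln(0.25)/775.0 = 0.00179.

λ ≈ 0.00179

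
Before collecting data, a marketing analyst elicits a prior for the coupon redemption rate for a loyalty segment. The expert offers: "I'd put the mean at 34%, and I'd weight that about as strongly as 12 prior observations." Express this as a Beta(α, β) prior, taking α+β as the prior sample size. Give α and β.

Under the effective-sample-size interpretation, Beta(α, β) has prior mean α/(α+β) and prior sample size α+β.
So α+β = 12 and α/(α+β) = 0.34, giving α = 0.34·12 = 4.08 and β = 12 − 4.08 = 7.92.

α = 4.08, β = 7.92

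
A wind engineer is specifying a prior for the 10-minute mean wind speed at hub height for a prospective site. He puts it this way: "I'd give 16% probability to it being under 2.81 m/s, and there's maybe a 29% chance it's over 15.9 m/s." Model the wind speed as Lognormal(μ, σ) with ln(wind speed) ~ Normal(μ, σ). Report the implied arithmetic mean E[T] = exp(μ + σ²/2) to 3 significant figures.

E[T] ≈ 16 m/s

If T ~ Lognormal(μ,σ) then ln T ~ Normal(μ,σ), so the p-quantile of ln T is μ + z_p·σ.
ln(2.81) = 1.033 and ln(15.9) = 2.766; z_{0.16} = -0.9945, z_{0.71} = 0.5534.
σ = (2.766 − 1.033)/(0.5534 − (-0.9945)) = 1.120.
μ = 1.033 − (-0.9945)·1.120 = 2.147.
E[T] = exp(μ + σ²/2) = exp(2.147 + 0.6269) = 16 m/s.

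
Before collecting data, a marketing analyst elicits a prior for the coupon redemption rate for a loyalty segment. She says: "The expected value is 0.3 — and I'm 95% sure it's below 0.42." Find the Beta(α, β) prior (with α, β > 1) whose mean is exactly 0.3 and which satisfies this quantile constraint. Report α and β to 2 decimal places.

α ≈ 12.67, β ≈ 29.57

With mean 0.3 fixed, write α = 0.3s, β = 0.7s where s = α+β.
Need P(θ < 0.42) = 0.95 under Beta(0.3s, 0.7s). Normal approximation: (q−m)/√(m(1−m)/s) ≈ z_{0.95} = 1.64, so s ≈ 0.3·0.7·(1.64)²/(0.42−0.3)² = 39.5.
At s = 39.5: P(θ<0.42) ≈ 0.944. Adjusting to match 0.95 gives s ≈ 42.24.
So α = 0.3·42.24 ≈ 12.67, β = 0.7·42.24 ≈ 29.57.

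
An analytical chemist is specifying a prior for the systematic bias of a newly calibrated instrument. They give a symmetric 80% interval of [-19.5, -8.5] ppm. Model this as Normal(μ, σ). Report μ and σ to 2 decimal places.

μ = -14.00, σ = 4.29

A symmetric 80% interval runs μ ± z·σ with z = 1.282.
Half-width = 5.5, so σ = 5.5/1.282 = 4.29.
μ is the interval midpoint, -14.00.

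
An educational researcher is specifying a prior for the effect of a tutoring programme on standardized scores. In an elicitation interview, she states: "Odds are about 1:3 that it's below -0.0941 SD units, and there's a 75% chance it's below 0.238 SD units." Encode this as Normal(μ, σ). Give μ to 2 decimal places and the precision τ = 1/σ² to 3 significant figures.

The p-quantile of Normal(μ,σ) is μ + z_p·σ, with z_{0.25} = -0.6745 and z_{0.75} = 0.6745.
Eliminate σ: μ = (z₂·x₁ − z₁·x₂)/(z₂ − z₁) = (0.6745·-0.0941 − (-0.6745)·0.238)/1.349 = 0.07.
Then σ = (x₂ − x₁)/(z₂ − z₁) = (0.238 − -0.0941)/1.349 = 0.25.
Precision τ = 1/σ² = 1/0.2462² = 16.5.

μ = 0.07, τ = 16.5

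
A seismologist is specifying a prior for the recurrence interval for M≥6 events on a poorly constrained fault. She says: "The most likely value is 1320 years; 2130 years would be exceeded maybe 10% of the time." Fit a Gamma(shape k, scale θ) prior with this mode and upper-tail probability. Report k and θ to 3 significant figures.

k ≈ 9.22, θ ≈ 161

Gamma(k,θ) with k>1 has mode (k−1)θ, so θ = 1320/(k−1).
Need P(X < 2130) = 0.9 with θ tied to k this way. Start at k = 2, θ = 1320: P(X<2130) ≈ 0.479.
Too low — raise k to concentrate. Iterating converges to k ≈ 9.22.
Then θ = 1320/(9.22−1) ≈ 161.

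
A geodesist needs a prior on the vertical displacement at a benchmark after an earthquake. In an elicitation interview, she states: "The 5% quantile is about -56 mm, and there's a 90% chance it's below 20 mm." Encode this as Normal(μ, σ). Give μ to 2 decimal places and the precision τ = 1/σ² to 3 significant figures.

For Normal(μ,σ), the p-quantile is μ + z_p·σ. Here z_{0.05} = -1.645, z_{0.9} = 1.282.
So -56 = μ − 1.645σ and 20 = μ + 1.282σ.
Subtracting: σ = (20 − -56)/(1.282 − (-1.645)) = 25.97.
Then μ = -56 − (-1.645)·25.97 = -13.28.
Precision τ = 1/σ² = 1/25.97² = 0.00148.

μ = -13.28, τ = 0.00148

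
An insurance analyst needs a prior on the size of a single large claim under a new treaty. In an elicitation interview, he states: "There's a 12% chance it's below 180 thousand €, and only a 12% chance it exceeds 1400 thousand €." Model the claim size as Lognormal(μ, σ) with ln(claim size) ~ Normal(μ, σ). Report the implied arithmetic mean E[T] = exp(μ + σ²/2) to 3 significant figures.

E[T] ≈ 735 thousand €

If T ~ Lognormal(μ,σ) then ln T ~ Normal(μ,σ), so the p-quantile of ln T is μ + z_p·σ.
ln(180) = 5.193 and ln(1400) = 7.244; z_{0.12} = -1.175, z_{0.88} = 1.175.
σ = (7.244 − 5.193)/(1.175 − (-1.175)) = 0.873.
μ = 5.193 − (-1.175)·0.873 = 6.219.
E[T] = exp(μ + σ²/2) = exp(6.219 + 0.3810) = 735 thousand €.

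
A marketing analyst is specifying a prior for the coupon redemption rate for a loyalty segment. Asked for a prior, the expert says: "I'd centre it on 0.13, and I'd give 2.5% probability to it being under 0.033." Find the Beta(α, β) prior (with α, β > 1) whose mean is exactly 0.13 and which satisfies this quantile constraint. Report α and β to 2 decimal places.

With mean 0.13 fixed, write α = 0.13s, β = 0.87s where s = α+β.
Need P(θ < 0.033) = 0.025 under Beta(0.13s, 0.87s). Normal approximation: (q−m)/√(m(1−m)/s) ≈ z_{0.025} = -1.96, so s ≈ 0.13·0.87·(-1.96)²/(0.033−0.13)² = 46.2.
At s = 46.2: P(θ<0.033) ≈ 0.004. Adjusting to match 0.025 gives s ≈ 26.33.
So α = 0.13·26.33 ≈ 3.42, β = 0.87·26.33 ≈ 22.90.

α ≈ 3.42, β ≈ 22.90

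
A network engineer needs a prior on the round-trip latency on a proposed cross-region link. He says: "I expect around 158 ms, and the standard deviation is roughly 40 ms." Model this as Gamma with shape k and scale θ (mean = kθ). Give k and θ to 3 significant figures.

k ≈ 15.6, θ ≈ 10.1

For Gamma(k, scale θ): mean = kθ, variance = kθ², so CV = 1/√k.
CV = SD/mean = 40/158 = 0.2532, hence k = 1/CV² = 15.6.
Then θ = mean/k = 158/15.6 = 10.1.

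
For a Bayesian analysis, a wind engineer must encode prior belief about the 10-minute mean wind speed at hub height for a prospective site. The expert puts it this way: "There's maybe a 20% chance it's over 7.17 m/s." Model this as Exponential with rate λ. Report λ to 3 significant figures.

P(T > 7.17) = e^(−λ·7.17) = 0.2, so λ = −ln(0.2)/7.17 = 0.224.

λ ≈ 0.224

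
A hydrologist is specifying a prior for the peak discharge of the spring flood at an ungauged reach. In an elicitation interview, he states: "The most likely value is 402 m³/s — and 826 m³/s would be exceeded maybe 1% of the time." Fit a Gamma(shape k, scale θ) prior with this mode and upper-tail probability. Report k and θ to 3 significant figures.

Gamma(k,θ) with k>1 has mode (k−1)θ, so θ = 402/(k−1).
Need P(X < 826) = 0.99 with θ tied to k this way. Start at k = 2, θ = 402: P(X<826) ≈ 0.609.
Too low — raise k to concentrate. Iterating converges to k ≈ 10.4.
Then θ = 402/(10.4−1) ≈ 42.7.

k ≈ 10.4, θ ≈ 42.7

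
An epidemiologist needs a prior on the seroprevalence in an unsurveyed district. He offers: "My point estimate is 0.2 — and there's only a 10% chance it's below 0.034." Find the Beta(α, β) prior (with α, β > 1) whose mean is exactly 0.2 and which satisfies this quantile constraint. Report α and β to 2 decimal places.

With mean 0.2 fixed, write α = 0.2s, β = 0.8s where s = α+β.
Need P(θ < 0.034) = 0.1 under Beta(0.2s, 0.8s). Normal approximation: (q−m)/√(m(1−m)/s) ≈ z_{0.1} = -1.28, so s ≈ 0.2·0.8·(-1.28)²/(0.034−0.2)² = 9.5.
At s = 9.5: P(θ<0.034) ≈ 0.040. Adjusting to match 0.1 gives s ≈ 5.94.
So α = 0.2·5.94 ≈ 1.19, β = 0.8·5.94 ≈ 4.75.

α ≈ 1.19, β ≈ 4.75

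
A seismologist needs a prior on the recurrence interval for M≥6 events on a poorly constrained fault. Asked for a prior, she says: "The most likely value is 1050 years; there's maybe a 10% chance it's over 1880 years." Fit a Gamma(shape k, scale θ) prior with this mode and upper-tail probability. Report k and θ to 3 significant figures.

Gamma(k,θ) with k>1 has mode (k−1)θ, so θ = 1050/(k−1).
Need P(X < 1880) = 0.9 with θ tied to k this way. Start at k = 2, θ = 1050: P(X<1880) ≈ 0.534.
Too low — raise k to concentrate. Iterating converges to k ≈ 6.61.
Then θ = 1050/(6.61−1) ≈ 187.

k ≈ 6.61, θ ≈ 187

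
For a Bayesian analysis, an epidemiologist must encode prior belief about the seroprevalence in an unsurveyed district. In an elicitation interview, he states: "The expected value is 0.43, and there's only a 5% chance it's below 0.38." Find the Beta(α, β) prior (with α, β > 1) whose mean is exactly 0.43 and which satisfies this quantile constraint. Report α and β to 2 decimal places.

α ≈ 112.30, β ≈ 148.86

With mean 0.43 fixed, write α = 0.43s, β = 0.57s where s = α+β.
Need P(θ < 0.38) = 0.05 under Beta(0.43s, 0.57s). Normal approximation: (q−m)/√(m(1−m)/s) ≈ z_{0.05} = -1.64, so s ≈ 0.43·0.57·(-1.64)²/(0.38−0.43)² = 265.3.
At s = 265.3: P(θ<0.38) ≈ 0.049. Adjusting to match 0.05 gives s ≈ 261.17.
So α = 0.43·261.17 ≈ 112.30, β = 0.57·261.17 ≈ 148.86.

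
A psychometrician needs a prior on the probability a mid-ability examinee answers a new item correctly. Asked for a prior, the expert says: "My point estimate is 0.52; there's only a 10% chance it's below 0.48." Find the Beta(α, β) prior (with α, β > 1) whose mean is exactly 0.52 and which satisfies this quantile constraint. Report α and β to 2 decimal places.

α ≈ 133.28, β ≈ 123.03

With mean 0.52 fixed, write α = 0.52s, β = 0.48s where s = α+β.
Need P(θ < 0.48) = 0.1 under Beta(0.52s, 0.48s). Normal approximation: (q−m)/√(m(1−m)/s) ≈ z_{0.1} = -1.28, so s ≈ 0.52·0.48·(-1.28)²/(0.48−0.52)² = 256.2.
At s = 256.2: P(θ<0.48) ≈ 0.100. Adjusting to match 0.1 gives s ≈ 256.32.
So α = 0.52·256.32 ≈ 133.28, β = 0.48·256.32 ≈ 123.03.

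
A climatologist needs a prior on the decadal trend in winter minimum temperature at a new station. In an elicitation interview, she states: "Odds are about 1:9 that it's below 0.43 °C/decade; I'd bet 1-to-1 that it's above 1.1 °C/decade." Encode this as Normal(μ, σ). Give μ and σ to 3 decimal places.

The p-quantile of Normal(μ,σ) is μ + z_p·σ, with z_{0.1} = -1.282 and z_{0.5} = 0.
Eliminate σ: μ = (z₂·x₁ − z₁·x₂)/(z₂ − z₁) = (0·0.43 − (-1.282)·1.1)/1.282 = 1.100.
Then σ = (x₂ − x₁)/(z₂ − z₁) = (1.1 − 0.43)/1.282 = 0.523.

μ = 1.100, σ = 0.523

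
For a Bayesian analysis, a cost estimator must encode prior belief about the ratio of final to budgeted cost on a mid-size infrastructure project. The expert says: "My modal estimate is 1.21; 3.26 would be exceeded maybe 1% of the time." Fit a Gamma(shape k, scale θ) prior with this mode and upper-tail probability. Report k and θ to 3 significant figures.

Gamma(k,θ) with k>1 has mode (k−1)θ, so θ = 1.21/(k−1).
Need P(X < 3.26) = 0.99 with θ tied to k this way. Start at k = 2, θ = 1.21: P(X<3.26) ≈ 0.750.
Too low — raise k to concentrate. Iterating converges to k ≈ 5.7.
Then θ = 1.21/(5.7−1) ≈ 0.257.

k ≈ 5.7, θ ≈ 0.257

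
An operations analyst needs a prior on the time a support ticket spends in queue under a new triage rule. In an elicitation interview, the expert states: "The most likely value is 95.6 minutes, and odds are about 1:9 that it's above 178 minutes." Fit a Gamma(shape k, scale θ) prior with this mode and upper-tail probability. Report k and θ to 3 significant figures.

k ≈ 5.94, θ ≈ 19.3

Gamma(k,θ) with k>1 has mode (k−1)θ, so θ = 95.6/(k−1).
Need P(X < 178) = 0.9 with θ tied to k this way. Start at k = 2, θ = 95.6: P(X<178) ≈ 0.555.
Too low — raise k to concentrate. Iterating converges to k ≈ 5.94.
Then θ = 95.6/(5.94−1) ≈ 19.3.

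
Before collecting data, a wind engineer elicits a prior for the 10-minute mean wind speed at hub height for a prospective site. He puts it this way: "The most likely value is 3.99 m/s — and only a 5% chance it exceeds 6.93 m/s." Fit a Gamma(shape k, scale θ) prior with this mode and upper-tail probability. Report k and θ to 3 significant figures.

Gamma(k,θ) with k>1 has mode (k−1)θ, so θ = 3.99/(k−1).
Need P(X < 6.93) = 0.95 with θ tied to k this way. Start at k = 2, θ = 3.99: P(X<6.93) ≈ 0.518.
Too low — raise k to concentrate. Iterating converges to k ≈ 10.2.
Then θ = 3.99/(10.2−1) ≈ 0.436.

k ≈ 10.2, θ ≈ 0.436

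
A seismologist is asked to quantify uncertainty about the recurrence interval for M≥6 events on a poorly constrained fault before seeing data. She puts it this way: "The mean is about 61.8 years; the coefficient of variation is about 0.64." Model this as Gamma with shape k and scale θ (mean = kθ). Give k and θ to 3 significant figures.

k ≈ 2.44, θ ≈ 25.3

For Gamma(k, scale θ): mean = kθ, variance = kθ², so CV = 1/√k.
CV = 0.64, hence k = 1/CV² = 2.44.
Then θ = mean/k = 61.8/2.44 = 25.3.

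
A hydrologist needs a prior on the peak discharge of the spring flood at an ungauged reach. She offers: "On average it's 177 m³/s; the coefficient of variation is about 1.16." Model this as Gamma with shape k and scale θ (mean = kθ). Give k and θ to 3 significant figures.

For Gamma(k, scale θ): mean = kθ, variance = kθ², so CV = 1/√k.
CV = 1.16, hence k = 1/CV² = 0.743.
Then θ = mean/k = 177/0.743 = 238.

k ≈ 0.743, θ ≈ 238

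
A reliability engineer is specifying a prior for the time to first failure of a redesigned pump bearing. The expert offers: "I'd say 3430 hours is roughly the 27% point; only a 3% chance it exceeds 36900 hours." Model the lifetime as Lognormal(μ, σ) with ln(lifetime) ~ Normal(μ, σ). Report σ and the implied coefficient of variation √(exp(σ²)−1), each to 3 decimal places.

If T ~ Lognormal(μ,σ) then ln T ~ Normal(μ,σ), so the p-quantile of ln T is μ + z_p·σ.
ln(3430) = 8.14 and ln(36900) = 10.52; z_{0.27} = -0.6128, z_{0.97} = 1.881.
σ = (10.52 − 8.14)/(1.881 − (-0.6128)) = 0.953.
μ = 8.14 − (-0.6128)·0.953 = 8.724.
CV = √(exp(σ²)−1) = √(exp(0.9076)−1) = 1.216.

σ ≈ 0.953, CV ≈ 1.216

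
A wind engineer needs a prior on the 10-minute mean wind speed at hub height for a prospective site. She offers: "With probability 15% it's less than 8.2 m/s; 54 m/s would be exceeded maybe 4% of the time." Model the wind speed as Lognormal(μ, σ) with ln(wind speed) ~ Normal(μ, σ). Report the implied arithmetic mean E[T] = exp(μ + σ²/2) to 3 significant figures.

E[T] ≈ 20.8 m/s

If T ~ Lognormal(μ,σ) then ln T ~ Normal(μ,σ), so the p-quantile of ln T is μ + z_p·σ.
ln(8.2) = 2.104 and ln(54) = 3.989; z_{0.15} = -1.036, z_{0.96} = 1.751.
σ = (3.989 − 2.104)/(1.751 − (-1.036)) = 0.676.
μ = 2.104 − (-1.036)·0.676 = 2.805.
E[T] = exp(μ + σ²/2) = exp(2.805 + 0.2287) = 20.8 m/s.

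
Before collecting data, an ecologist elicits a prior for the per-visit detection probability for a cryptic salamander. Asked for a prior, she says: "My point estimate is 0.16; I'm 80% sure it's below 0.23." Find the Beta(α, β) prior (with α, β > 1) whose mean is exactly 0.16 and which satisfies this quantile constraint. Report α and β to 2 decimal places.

With mean 0.16 fixed, write α = 0.16s, β = 0.84s where s = α+β.
Need P(θ < 0.23) = 0.8 under Beta(0.16s, 0.84s). Normal approximation: (q−m)/√(m(1−m)/s) ≈ z_{0.8} = 0.842, so s ≈ 0.16·0.84·(0.842)²/(0.23−0.16)² = 19.4.
At s = 19.4: P(θ<0.23) ≈ 0.814. Adjusting to match 0.8 gives s ≈ 16.39.
So α = 0.16·16.39 ≈ 2.62, β = 0.84·16.39 ≈ 13.76.

α ≈ 2.62, β ≈ 13.76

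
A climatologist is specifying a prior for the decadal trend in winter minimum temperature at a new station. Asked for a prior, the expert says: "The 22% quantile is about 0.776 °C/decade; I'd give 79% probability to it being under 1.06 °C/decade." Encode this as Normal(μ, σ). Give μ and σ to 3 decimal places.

The p-quantile of Normal(μ,σ) is μ + z_p·σ, with z_{0.22} = -0.7722 and z_{0.79} = 0.8064.
Eliminate σ: μ = (z₂·x₁ − z₁·x₂)/(z₂ − z₁) = (0.8064·0.776 − (-0.7722)·1.06)/1.579 = 0.915.
Then σ = (x₂ − x₁)/(z₂ − z₁) = (1.06 − 0.776)/1.579 = 0.180.

μ = 0.915, σ = 0.180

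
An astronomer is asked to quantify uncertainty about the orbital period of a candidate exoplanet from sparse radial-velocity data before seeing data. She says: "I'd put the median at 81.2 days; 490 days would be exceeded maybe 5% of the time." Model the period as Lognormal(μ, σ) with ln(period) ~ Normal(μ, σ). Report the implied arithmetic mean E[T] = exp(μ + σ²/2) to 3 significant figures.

E[T] ≈ 148 days

If T ~ Lognormal(μ,σ) then ln T ~ Normal(μ,σ), so the p-quantile of ln T is μ + z_p·σ.
ln(81.2) = 4.397 and ln(490) = 6.194; z_{0.5} = 0, z_{0.95} = 1.645.
σ = (6.194 − 4.397)/(1.645 − (0)) = 1.093.
μ = 4.397 − (0)·1.093 = 4.397.
E[T] = exp(μ + σ²/2) = exp(4.397 + 0.5971) = 148 days.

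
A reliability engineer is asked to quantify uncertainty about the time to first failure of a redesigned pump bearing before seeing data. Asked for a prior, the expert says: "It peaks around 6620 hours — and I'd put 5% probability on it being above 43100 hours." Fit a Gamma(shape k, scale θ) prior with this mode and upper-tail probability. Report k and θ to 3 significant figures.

k ≈ 1.64, θ ≈ 10400

Gamma(k,θ) with k>1 has mode (k−1)θ, so θ = 6620/(k−1).
Need P(X < 43100) = 0.95 with θ tied to k this way. Start at k = 2, θ = 6620: P(X<43100) ≈ 0.989.
Too high — lower k to spread out. Iterating converges to k ≈ 1.64.
Then θ = 6620/(1.64−1) ≈ 10400.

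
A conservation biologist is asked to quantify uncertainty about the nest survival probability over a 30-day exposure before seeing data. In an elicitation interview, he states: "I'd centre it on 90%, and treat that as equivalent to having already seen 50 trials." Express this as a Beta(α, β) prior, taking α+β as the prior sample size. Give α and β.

α = 45, β = 5

Under the effective-sample-size interpretation, Beta(α, β) has prior mean α/(α+β) and prior sample size α+β.
So α+β = 50 and α/(α+β) = 0.9, giving α = 0.9·50 = 45 and β = 50 − 45 = 5.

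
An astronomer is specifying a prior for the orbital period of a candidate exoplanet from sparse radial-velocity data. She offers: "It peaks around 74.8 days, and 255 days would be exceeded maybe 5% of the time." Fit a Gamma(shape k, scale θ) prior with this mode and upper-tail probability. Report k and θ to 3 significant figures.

k ≈ 2.73, θ ≈ 43.4

Gamma(k,θ) with k>1 has mode (k−1)θ, so θ = 74.8/(k−1).
Need P(X < 255) = 0.95 with θ tied to k this way. Start at k = 2, θ = 74.8: P(X<255) ≈ 0.854.
Too low — raise k to concentrate. Iterating converges to k ≈ 2.73.
Then θ = 74.8/(2.73−1) ≈ 43.4.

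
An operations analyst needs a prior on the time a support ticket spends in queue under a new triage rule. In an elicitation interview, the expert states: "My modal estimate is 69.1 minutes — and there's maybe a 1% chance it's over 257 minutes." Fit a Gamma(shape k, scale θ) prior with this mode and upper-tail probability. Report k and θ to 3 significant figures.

Gamma(k,θ) with k>1 has mode (k−1)θ, so θ = 69.1/(k−1).
Need P(X < 257) = 0.99 with θ tied to k this way. Start at k = 2, θ = 69.1: P(X<257) ≈ 0.886.
Too low — raise k to concentrate. Iterating converges to k ≈ 3.47.
Then θ = 69.1/(3.47−1) ≈ 28.

k ≈ 3.47, θ ≈ 28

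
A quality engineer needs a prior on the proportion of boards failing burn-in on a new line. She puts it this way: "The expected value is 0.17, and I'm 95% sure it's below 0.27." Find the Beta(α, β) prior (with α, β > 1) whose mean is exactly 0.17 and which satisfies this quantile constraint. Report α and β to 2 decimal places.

With mean 0.17 fixed, write α = 0.17s, β = 0.83s where s = α+β.
Need P(θ < 0.27) = 0.95 under Beta(0.17s, 0.83s). Normal approximation: (q−m)/√(m(1−m)/s) ≈ z_{0.95} = 1.64, so s ≈ 0.17·0.83·(1.64)²/(0.27−0.17)² = 38.2.
At s = 38.2: P(θ<0.27) ≈ 0.938. Adjusting to match 0.95 gives s ≈ 44.06.
So α = 0.17·44.06 ≈ 7.49, β = 0.83·44.06 ≈ 36.57.

α ≈ 7.49, β ≈ 36.57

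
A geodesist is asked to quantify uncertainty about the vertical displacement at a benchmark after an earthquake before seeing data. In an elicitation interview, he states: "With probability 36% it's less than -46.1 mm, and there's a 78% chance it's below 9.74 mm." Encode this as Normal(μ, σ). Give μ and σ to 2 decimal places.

μ = -28.40, σ = 49.39

For Normal(μ,σ), the p-quantile is μ + z_p·σ. Here z_{0.36} = -0.3585, z_{0.78} = 0.7722.
So -46.1 = μ − 0.3585σ and 9.74 = μ + 0.7722σ.
Subtracting: σ = (9.74 − -46.1)/(0.7722 − (-0.3585)) = 49.39.
Then μ = -46.1 − (-0.3585)·49.39 = -28.40.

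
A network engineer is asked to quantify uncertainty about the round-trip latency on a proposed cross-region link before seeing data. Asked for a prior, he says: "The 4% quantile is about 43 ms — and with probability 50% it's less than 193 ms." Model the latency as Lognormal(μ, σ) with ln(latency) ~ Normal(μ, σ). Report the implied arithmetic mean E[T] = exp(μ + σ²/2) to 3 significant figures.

If T ~ Lognormal(μ,σ) then ln T ~ Normal(μ,σ), so the p-quantile of ln T is μ + z_p·σ.
ln(43) = 3.761 and ln(193) = 5.263; z_{0.04} = -1.751, z_{0.5} = 0.
σ = (5.263 − 3.761)/(0 − (-1.751)) = 0.858.
μ = 3.761 − (-1.751)·0.858 = 5.263.
E[T] = exp(μ + σ²/2) = exp(5.263 + 0.3678) = 279 ms.

E[T] ≈ 279 ms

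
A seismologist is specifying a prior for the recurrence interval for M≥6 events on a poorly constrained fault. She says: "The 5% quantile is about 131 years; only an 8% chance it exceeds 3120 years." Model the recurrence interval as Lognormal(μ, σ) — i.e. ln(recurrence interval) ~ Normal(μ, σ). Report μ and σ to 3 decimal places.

If T ~ Lognormal(μ,σ) then ln T ~ Normal(μ,σ), so the p-quantile of ln T is μ + z_p·σ.
ln(131) = 4.875 and ln(3120) = 8.046; z_{0.05} = -1.645, z_{0.92} = 1.405.
σ = (8.046 − 4.875)/(1.405 − (-1.645)) = 1.039.
μ = 4.875 − (-1.645)·1.039 = 6.585.

μ ≈ 6.585, σ ≈ 1.039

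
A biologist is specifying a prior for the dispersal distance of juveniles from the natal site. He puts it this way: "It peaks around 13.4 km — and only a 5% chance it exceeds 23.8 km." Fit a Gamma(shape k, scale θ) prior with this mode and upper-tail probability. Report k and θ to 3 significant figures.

k ≈ 9.45, θ ≈ 1.59

Gamma(k,θ) with k>1 has mode (k−1)θ, so θ = 13.4/(k−1).
Need P(X < 23.8) = 0.95 with θ tied to k this way. Start at k = 2, θ = 13.4: P(X<23.8) ≈ 0.530.
Too low — raise k to concentrate. Iterating converges to k ≈ 9.45.
Then θ = 13.4/(9.45−1) ≈ 1.59.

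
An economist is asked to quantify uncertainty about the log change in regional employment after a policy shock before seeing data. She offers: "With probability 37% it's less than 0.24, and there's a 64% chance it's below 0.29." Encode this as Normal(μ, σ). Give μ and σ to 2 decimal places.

For Normal(μ,σ), the p-quantile is μ + z_p·σ. Here z_{0.37} = -0.3319, z_{0.64} = 0.3585.
So 0.24 = μ − 0.3319σ and 0.29 = μ + 0.3585σ.
Subtracting: σ = (0.29 − 0.24)/(0.3585 − (-0.3319)) = 0.07.
Then μ = 0.24 − (-0.3319)·0.07 = 0.26.

μ = 0.26, σ = 0.07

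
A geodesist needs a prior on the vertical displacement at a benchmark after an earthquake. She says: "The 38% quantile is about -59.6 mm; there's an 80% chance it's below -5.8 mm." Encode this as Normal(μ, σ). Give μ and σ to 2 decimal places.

For Normal(μ,σ), the p-quantile is μ + z_p·σ. Here z_{0.38} = -0.3055, z_{0.8} = 0.8416.
So -59.6 = μ − 0.3055σ and -5.8 = μ + 0.8416σ.
Subtracting: σ = (-5.8 − -59.6)/(0.8416 − (-0.3055)) = 46.90.
Then μ = -59.6 − (-0.3055)·46.90 = -45.27.

μ = -45.27, σ = 46.90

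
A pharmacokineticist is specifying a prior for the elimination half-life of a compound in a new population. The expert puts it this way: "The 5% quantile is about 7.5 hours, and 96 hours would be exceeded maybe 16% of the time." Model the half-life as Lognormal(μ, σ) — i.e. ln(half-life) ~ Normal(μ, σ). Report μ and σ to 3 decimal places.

μ ≈ 3.604, σ ≈ 0.966

If T ~ Lognormal(μ,σ) then ln T ~ Normal(μ,σ), so the p-quantile of ln T is μ + z_p·σ.
ln(7.5) = 2.015 and ln(96) = 4.564; z_{0.05} = -1.645, z_{0.84} = 0.9945.
σ = (4.564 − 2.015)/(0.9945 − (-1.645)) = 0.966.
μ = 2.015 − (-1.645)·0.966 = 3.604.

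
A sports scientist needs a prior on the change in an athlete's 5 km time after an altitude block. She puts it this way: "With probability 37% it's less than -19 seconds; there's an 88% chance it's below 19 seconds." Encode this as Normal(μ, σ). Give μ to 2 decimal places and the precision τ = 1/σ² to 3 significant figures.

The p-quantile of Normal(μ,σ) is μ + z_p·σ, with z_{0.37} = -0.3319 and z_{0.88} = 1.175.
Eliminate σ: μ = (z₂·x₁ − z₁·x₂)/(z₂ − z₁) = (1.175·-19 − (-0.3319)·19)/1.507 = -10.63.
Then σ = (x₂ − x₁)/(z₂ − z₁) = (19 − -19)/1.507 = 25.22.
Precision τ = 1/σ² = 1/25.22² = 0.00157.

μ = -10.63, τ = 0.00157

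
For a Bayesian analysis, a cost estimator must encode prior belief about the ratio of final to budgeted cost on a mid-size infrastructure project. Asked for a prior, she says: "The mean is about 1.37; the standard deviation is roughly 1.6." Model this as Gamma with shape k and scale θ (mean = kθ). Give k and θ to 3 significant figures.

k ≈ 0.733, θ ≈ 1.87

For Gamma(k, scale θ): mean = kθ, variance = kθ², so CV = 1/√k.
CV = SD/mean = 1.6/1.37 = 1.168, hence k = 1/CV² = 0.733.
Then θ = mean/k = 1.37/0.733 = 1.87.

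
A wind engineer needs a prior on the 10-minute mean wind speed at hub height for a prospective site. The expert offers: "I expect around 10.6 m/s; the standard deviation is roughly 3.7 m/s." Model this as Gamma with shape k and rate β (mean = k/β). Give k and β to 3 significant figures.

k ≈ 8.21, β ≈ 0.774

For Gamma(k, rate β): mean = k/β, variance = k/β², so CV = 1/√k.
CV = SD/mean = 3.7/10.6 = 0.3491, hence k = 1/CV² = 8.21.
Then β = k/mean = 8.21/10.6 = 0.774.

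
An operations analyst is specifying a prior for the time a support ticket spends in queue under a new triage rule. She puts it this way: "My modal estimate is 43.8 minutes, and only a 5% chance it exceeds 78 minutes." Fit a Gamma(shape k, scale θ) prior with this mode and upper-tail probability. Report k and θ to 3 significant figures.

k ≈ 9.37, θ ≈ 5.23

Gamma(k,θ) with k>1 has mode (k−1)θ, so θ = 43.8/(k−1).
Need P(X < 78) = 0.95 with θ tied to k this way. Start at k = 2, θ = 43.8: P(X<78) ≈ 0.531.
Too low — raise k to concentrate. Iterating converges to k ≈ 9.37.
Then θ = 43.8/(9.37−1) ≈ 5.23.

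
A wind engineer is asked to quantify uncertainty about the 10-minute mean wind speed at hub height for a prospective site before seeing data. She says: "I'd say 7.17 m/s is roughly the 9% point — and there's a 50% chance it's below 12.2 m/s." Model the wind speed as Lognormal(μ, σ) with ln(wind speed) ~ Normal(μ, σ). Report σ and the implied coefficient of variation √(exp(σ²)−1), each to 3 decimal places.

σ ≈ 0.396, CV ≈ 0.413

If T ~ Lognormal(μ,σ) then ln T ~ Normal(μ,σ), so the p-quantile of ln T is μ + z_p·σ.
ln(7.17) = 1.97 and ln(12.2) = 2.501; z_{0.09} = -1.341, z_{0.5} = 0.
σ = (2.501 − 1.97)/(0 − (-1.341)) = 0.396.
μ = 1.97 − (-1.341)·0.396 = 2.501.
CV = √(exp(σ²)−1) = √(exp(0.1572)−1) = 0.413.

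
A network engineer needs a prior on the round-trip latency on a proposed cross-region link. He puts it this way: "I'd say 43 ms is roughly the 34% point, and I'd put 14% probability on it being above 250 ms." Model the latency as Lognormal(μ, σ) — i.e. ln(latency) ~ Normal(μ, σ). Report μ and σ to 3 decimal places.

μ ≈ 4.248, σ ≈ 1.179

If T ~ Lognormal(μ,σ) then ln T ~ Normal(μ,σ), so the p-quantile of ln T is μ + z_p·σ.
ln(43) = 3.761 and ln(250) = 5.521; z_{0.34} = -0.4125, z_{0.86} = 1.08.
σ = (5.521 − 3.761)/(1.08 − (-0.4125)) = 1.179.
μ = 3.761 − (-0.4125)·1.179 = 4.248.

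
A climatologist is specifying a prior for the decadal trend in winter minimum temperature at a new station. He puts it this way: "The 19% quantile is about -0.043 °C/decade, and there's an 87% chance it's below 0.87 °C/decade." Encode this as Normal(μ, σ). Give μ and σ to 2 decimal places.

For Normal(μ,σ), the p-quantile is μ + z_p·σ. Here z_{0.19} = -0.8779, z_{0.87} = 1.126.
So -0.043 = μ − 0.8779σ and 0.87 = μ + 1.126σ.
Subtracting: σ = (0.87 − -0.043)/(1.126 − (-0.8779)) = 0.46.
Then μ = -0.043 − (-0.8779)·0.46 = 0.36.

μ = 0.36, σ = 0.46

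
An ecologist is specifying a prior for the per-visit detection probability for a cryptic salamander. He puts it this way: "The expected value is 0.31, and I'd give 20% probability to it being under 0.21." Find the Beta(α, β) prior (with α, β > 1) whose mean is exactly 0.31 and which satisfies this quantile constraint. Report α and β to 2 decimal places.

α ≈ 4.87, β ≈ 10.83

With mean 0.31 fixed, write α = 0.31s, β = 0.69s where s = α+β.
Need P(θ < 0.21) = 0.2 under Beta(0.31s, 0.69s). Normal approximation: (q−m)/√(m(1−m)/s) ≈ z_{0.2} = -0.842, so s ≈ 0.31·0.69·(-0.842)²/(0.21−0.31)² = 15.2.
At s = 15.2: P(θ<0.21) ≈ 0.205. Adjusting to match 0.2 gives s ≈ 15.70.
So α = 0.31·15.70 ≈ 4.87, β = 0.69·15.70 ≈ 10.83.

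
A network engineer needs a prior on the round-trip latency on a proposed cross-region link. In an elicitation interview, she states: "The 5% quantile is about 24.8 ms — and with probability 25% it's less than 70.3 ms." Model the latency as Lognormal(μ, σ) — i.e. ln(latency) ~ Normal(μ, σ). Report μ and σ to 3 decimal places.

μ ≈ 4.977, σ ≈ 1.074

If T ~ Lognormal(μ,σ) then ln T ~ Normal(μ,σ), so the p-quantile of ln T is μ + z_p·σ.
ln(24.8) = 3.211 and ln(70.3) = 4.253; z_{0.05} = -1.645, z_{0.25} = -0.6745.
σ = (4.253 − 3.211)/(-0.6745 − (-1.645)) = 1.074.
μ = 3.211 − (-1.645)·1.074 = 4.977.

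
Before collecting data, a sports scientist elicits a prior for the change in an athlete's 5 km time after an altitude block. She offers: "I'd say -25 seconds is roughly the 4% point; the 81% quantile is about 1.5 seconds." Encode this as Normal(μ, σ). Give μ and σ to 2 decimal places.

μ = -7.35, σ = 10.08

For Normal(μ,σ), the p-quantile is μ + z_p·σ. Here z_{0.04} = -1.751, z_{0.81} = 0.8779.
So -25 = μ − 1.751σ and 1.5 = μ + 0.8779σ.
Subtracting: σ = (1.5 − -25)/(0.8779 − (-1.751)) = 10.08.
Then μ = -25 − (-1.751)·10.08 = -7.35.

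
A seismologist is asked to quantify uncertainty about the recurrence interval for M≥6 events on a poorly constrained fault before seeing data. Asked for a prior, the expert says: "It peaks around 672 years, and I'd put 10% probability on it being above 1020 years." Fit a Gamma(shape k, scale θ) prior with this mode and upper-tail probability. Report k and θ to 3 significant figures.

Gamma(k,θ) with k>1 has mode (k−1)θ, so θ = 672/(k−1).
Need P(X < 1020) = 0.9 with θ tied to k this way. Start at k = 2, θ = 672: P(X<1020) ≈ 0.448.
Too low — raise k to concentrate. Iterating converges to k ≈ 11.7.
Then θ = 672/(11.7−1) ≈ 62.8.

k ≈ 11.7, θ ≈ 62.8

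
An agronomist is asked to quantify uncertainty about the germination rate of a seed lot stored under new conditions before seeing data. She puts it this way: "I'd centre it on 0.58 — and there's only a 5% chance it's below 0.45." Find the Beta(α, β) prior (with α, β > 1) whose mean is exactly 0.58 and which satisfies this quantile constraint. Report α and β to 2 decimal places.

With mean 0.58 fixed, write α = 0.58s, β = 0.42s where s = α+β.
Need P(θ < 0.45) = 0.05 under Beta(0.58s, 0.42s). Normal approximation: (q−m)/√(m(1−m)/s) ≈ z_{0.05} = -1.64, so s ≈ 0.58·0.42·(-1.64)²/(0.45−0.58)² = 39.0.
At s = 39.0: P(θ<0.45) ≈ 0.051. Adjusting to match 0.05 gives s ≈ 39.54.
So α = 0.58·39.54 ≈ 22.93, β = 0.42·39.54 ≈ 16.60.

α ≈ 22.93, β ≈ 16.60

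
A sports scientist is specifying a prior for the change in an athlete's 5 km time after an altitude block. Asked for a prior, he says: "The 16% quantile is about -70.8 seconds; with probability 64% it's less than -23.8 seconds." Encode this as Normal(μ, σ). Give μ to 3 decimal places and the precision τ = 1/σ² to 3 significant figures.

The p-quantile of Normal(μ,σ) is μ + z_p·σ, with z_{0.16} = -0.9945 and z_{0.64} = 0.3585.
Eliminate σ: μ = (z₂·x₁ − z₁·x₂)/(z₂ − z₁) = (0.3585·-70.8 − (-0.9945)·-23.8)/1.353 = -36.253.
Then σ = (x₂ − x₁)/(z₂ − z₁) = (-23.8 − -70.8)/1.353 = 34.740.
Precision τ = 1/σ² = 1/34.74² = 0.000829.

μ = -36.253, τ = 0.000829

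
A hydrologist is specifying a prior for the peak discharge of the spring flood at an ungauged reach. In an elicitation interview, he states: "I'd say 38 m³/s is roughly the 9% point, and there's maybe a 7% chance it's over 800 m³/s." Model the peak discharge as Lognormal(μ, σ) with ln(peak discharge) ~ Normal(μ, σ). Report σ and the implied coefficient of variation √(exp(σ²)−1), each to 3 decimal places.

σ ≈ 1.082, CV ≈ 1.491

If T ~ Lognormal(μ,σ) then ln T ~ Normal(μ,σ), so the p-quantile of ln T is μ + z_p·σ.
ln(38) = 3.638 and ln(800) = 6.685; z_{0.09} = -1.341, z_{0.93} = 1.476.
σ = (6.685 − 3.638)/(1.476 − (-1.341)) = 1.082.
μ = 3.638 − (-1.341)·1.082 = 5.088.
CV = √(exp(σ²)−1) = √(exp(1.1704)−1) = 1.491.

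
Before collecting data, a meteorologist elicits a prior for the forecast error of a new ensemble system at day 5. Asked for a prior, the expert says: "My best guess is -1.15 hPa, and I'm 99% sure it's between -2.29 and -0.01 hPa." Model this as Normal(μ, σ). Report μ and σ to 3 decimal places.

μ = -1.150, σ = 0.443

A symmetric 99% interval runs μ ± z·σ with z = 2.576.
Half-width = 1.14, so σ = 1.14/2.576 = 0.443.
μ is the stated best guess, -1.150.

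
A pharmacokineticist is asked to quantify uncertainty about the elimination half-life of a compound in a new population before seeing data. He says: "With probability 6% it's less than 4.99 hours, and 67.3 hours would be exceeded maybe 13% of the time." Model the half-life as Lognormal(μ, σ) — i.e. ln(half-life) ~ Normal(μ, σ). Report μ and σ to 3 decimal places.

μ ≈ 3.116, σ ≈ 0.970

If T ~ Lognormal(μ,σ) then ln T ~ Normal(μ,σ), so the p-quantile of ln T is μ + z_p·σ.
ln(4.99) = 1.607 and ln(67.3) = 4.209; z_{0.06} = -1.555, z_{0.87} = 1.126.
σ = (4.209 − 1.607)/(1.126 − (-1.555)) = 0.970.
μ = 1.607 − (-1.555)·0.970 = 3.116.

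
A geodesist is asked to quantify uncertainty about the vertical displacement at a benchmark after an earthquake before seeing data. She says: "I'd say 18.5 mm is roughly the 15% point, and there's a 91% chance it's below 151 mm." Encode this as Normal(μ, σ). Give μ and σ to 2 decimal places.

The p-quantile of Normal(μ,σ) is μ + z_p·σ, with z_{0.15} = -1.036 and z_{0.91} = 1.341.
Eliminate σ: μ = (z₂·x₁ − z₁·x₂)/(z₂ − z₁) = (1.341·18.5 − (-1.036)·151)/2.377 = 76.27.
Then σ = (x₂ − x₁)/(z₂ − z₁) = (151 − 18.5)/2.377 = 55.74.

μ = 76.27, σ = 55.74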